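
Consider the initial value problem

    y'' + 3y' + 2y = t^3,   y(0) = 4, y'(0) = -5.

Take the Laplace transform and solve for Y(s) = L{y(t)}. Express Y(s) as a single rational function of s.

Apply the Laplace transform to the equation.
With L{y''} = s^2 Y - s·y(0) - y'(0) and L{y'} = sY - y(0), with y(0) = 4, y'(0) = -5: the LHS transforms to (s^2 + 3*s + 2)Y - (4*s + 7).
The right side is L{t^3} = 6/s^4.
So (s^2 + 3*s + 2)Y = 6/s^4 + (4*s + 7).
Solve for Y(s) and write it as one ratio of polynomials.

Y(s) = (4*s^5 + 7*s^4 + 6)/(s^6 + 3*s^5 + 2*s^4)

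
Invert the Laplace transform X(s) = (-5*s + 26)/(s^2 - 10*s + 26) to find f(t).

f(t) = exp(5*t)*sin(t) - 5*exp(5*t)*cos(t)

Complete the square in the denominator: s^2 - 10*s + 26 = (s - 5)^2 + 1^2.
Split the numerator to match: -5*s + 26 = -5·(s - 5) + 1·1.
Invert each term: -5·(s - 5)/((s - 5)^2 + 1) ↔ -5e^(5t)cos(t); 1·1/((s - 5)^2 + 1) ↔ e^(5t)sin(t).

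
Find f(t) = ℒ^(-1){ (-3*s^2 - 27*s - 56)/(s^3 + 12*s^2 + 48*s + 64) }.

f(t) = 2*t^2*exp(-4*t) - 3*t*exp(-4*t) - 3*exp(-4*t)

Factor the denominator: s^3 + 12*s^2 + 48*s + 64 = (s + 4)^3.
Partial fraction decomposition gives [-3/(s + 4)] + [-3/(s + 4)^2] + [4/(s + 4)^3].
Invert each term: -3/(s + 4) ↔ -3e^(-4t); -3/(s + 4)^2 ↔ -3t·e^(-4t); 4/(s + 4)^3 ↔ (2)t^2·e^(-4t).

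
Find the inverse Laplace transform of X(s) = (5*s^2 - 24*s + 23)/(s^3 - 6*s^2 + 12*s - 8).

Factor the denominator: s^3 - 6*s^2 + 12*s - 8 = (s - 2)^3.
Partial fraction decomposition gives [5/(s - 2)] + [-4/(s - 2)^2] + [-5/(s - 2)^3].
Invert each term: 5/(s - 2) ↔ 5e^(2t); -4/(s - 2)^2 ↔ -4t·e^(2t); -5/(s - 2)^3 ↔ (-5/2)t^2·e^(2t).

-5*t^2*exp(2*t)/2 - 4*t*exp(2*t) + 5*exp(2*t)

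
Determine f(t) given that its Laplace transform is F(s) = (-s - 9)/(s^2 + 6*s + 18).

Complete the square in the denominator: s^2 + 6*s + 18 = (s + 3)^2 + 3^2.
Split the numerator to match: -s - 9 = -1·(s + 3) - 2·3.
Invert each term: -1·(s + 3)/((s + 3)^2 + 9) ↔ -e^(-3t)cos(3t); -2·3/((s + 3)^2 + 9) ↔ -2e^(-3t)sin(3t).

f(t) = -2*exp(-3*t)*sin(3*t) - exp(-3*t)*cos(3*t)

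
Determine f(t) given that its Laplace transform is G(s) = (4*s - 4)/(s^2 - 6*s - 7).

f(t) = 3*exp(7*t) + exp(-t)

Factor the denominator: s^2 - 6*s - 7 = (s - 7)*(s + 1).
Partial fraction decomposition gives [3/(s - 7)] + [1/(s + 1)].
Invert each term: 3/(s - 7) ↔ 3e^(7t); 1/(s + 1) ↔ e^(-t).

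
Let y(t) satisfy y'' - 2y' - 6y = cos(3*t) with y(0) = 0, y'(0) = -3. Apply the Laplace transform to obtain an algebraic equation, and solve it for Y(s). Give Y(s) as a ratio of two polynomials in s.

Y(s) = (-3*s^2 + s - 27)/(s^4 - 2*s^3 + 3*s^2 - 18*s - 54)

Apply the Laplace transform to the equation.
Using L{y''} = s^2 Y - s·y(0) - y'(0) and L{y'} = sY - y(0), with y(0) = 0, y'(0) = -3, the left side becomes (s^2 - 2*s - 6)Y - (-3).
The right side is L{cos(3*t)} = s/(s^2 + 9).
So (s^2 - 2*s - 6)Y = s/(s^2 + 9) + (-3).
Isolate Y and clear denominators.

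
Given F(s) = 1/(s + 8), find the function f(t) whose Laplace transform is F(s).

Since L{e^(-8t)} = 1/(s + 8), the inverse is e^(-8*t).

f(t) = exp(-8*t)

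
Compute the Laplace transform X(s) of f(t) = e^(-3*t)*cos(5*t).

X(s) = (s + 3)/((s + 3)^2 + 25)

L{cos(5t)} = s/(s^2 + 25).
By the first shifting theorem, multiplying by e^(-3t) replaces s with s + 3.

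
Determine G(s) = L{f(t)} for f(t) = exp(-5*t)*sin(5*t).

G(s) = 5/((s + 5)^2 + 25)

L{sin(5t)} = 5/(s^2 + 25).
By the first shifting theorem, multiplying by e^(-5t) replaces s with s + 5.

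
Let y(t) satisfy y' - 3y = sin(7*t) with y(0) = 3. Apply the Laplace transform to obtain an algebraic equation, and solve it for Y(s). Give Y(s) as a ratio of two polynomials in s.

Y(s) = (3*s^2 + 154)/(s^3 - 3*s^2 + 49*s - 147)

Transform both sides with L{·}.
With L{y'} = sY - y(0) = sY - 3: the LHS transforms to (s - 3)Y - (3).
The right side is L{sin(7*t)} = 7/(s^2 + 49).
So (s - 3)Y = 7/(s^2 + 49) + (3).
Isolate Y and clear denominators.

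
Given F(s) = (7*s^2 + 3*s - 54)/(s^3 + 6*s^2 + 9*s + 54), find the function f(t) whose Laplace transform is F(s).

Factor the denominator: s^3 + 6*s^2 + 9*s + 54 = (s + 6)*(s^2 + 9).
Partial fraction decomposition gives [4/(s + 6)] + [3*s/(s^2 + 9)] + [-15/(s^2 + 9)].
Invert each term: 4/(s + 6) ↔ 4e^(-6t); 3·s/(s^2 + 9) ↔ 3cos(3t); -5·3/(s^2 + 9) ↔ -5sin(3t).

f(t) = -5*sin(3*t) + 3*cos(3*t) + 4*exp(-6*t)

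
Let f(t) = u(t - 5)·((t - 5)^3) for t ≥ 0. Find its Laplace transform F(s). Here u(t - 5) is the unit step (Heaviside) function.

F(s) = 6*exp(-5*s)/s^4

By the second shifting theorem, L{u(t - c)·g(t - c)} = e^(-cs)·G(s) with c = 5 and G(s) = L{g(t)}.
L{t^3} = 3!/s^4 = 6/s^4.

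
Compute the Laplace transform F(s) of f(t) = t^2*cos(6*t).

L{cos(6t)} = s/(s^2 + 36).
Then apply L{t^2·g(t)} = (-1)^2 d^2/ds^2[G(s)] with G(s) = s/(s^2 + 36):
differentiating 2 times and applying the sign gives 2*s*(s^2 - 108)/(s^2 + 36)^3.

F(s) = 2*s*(s^2 - 108)/(s^2 + 36)^3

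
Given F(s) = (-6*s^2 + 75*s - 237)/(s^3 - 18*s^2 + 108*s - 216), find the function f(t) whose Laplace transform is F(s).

f(t) = -3*t^2*exp(6*t)/2 + 3*t*exp(6*t) - 6*exp(6*t)

Factor the denominator: s^3 - 18*s^2 + 108*s - 216 = (s - 6)^3.
Partial fraction decomposition gives [-6/(s - 6)] + [3/(s - 6)^2] + [-3/(s - 6)^3].
Invert each term: -6/(s - 6) ↔ -6e^(6t); 3/(s - 6)^2 ↔ 3t·e^(6t); -3/(s - 6)^3 ↔ (-3/2)t^2·e^(6t).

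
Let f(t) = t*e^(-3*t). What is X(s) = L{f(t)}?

L{e^(-3t)} = 1/(s + 3).
Then apply L{t·g(t)} = -d/ds[G(s)] with G(s) = 1/(s + 3):
differentiating 1 time and applying the sign gives (s + 3)^(-2).

X(s) = (s + 3)^(-2)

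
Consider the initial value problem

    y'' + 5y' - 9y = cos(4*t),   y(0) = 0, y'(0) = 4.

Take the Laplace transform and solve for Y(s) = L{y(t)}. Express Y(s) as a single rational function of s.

Transform both sides with L{·}.
With L{y''} = s^2 Y - s·y(0) - y'(0) and L{y'} = sY - y(0), with y(0) = 0, y'(0) = 4: the LHS transforms to (s^2 + 5*s - 9)Y - (4).
The right side is L{cos(4*t)} = s/(s^2 + 16).
So (s^2 + 5*s - 9)Y = s/(s^2 + 16) + (4).
Divide through and combine into a single rational function.

Y(s) = (4*s^2 + s + 64)/(s^4 + 5*s^3 + 7*s^2 + 80*s - 144)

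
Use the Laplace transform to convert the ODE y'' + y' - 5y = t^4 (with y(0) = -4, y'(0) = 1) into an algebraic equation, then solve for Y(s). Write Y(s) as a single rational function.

Apply the Laplace transform to the equation.
With L{y''} = s^2 Y - s·y(0) - y'(0) and L{y'} = sY - y(0), with y(0) = -4, y'(0) = 1: the LHS transforms to (s^2 + s - 5)Y - (-4*s - 3).
The right side is L{t^4} = 24/s^5.
So (s^2 + s - 5)Y = 24/s^5 + (-4*s - 3).
Divide through and combine into a single rational function.

Y(s) = (-4*s^6 - 3*s^5 + 24)/(s^7 + s^6 - 5*s^5)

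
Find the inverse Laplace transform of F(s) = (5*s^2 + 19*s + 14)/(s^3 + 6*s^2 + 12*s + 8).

Factor the denominator: s^3 + 6*s^2 + 12*s + 8 = (s + 2)^3.
Partial fraction decomposition gives [5/(s + 2)] + [-1/(s + 2)^2] + [-4/(s + 2)^3].
Invert each term: 5/(s + 2) ↔ 5e^(-2t); -1/(s + 2)^2 ↔ -t·e^(-2t); -4/(s + 2)^3 ↔ (-2)t^2·e^(-2t).

-2*t^2*exp(-2*t) - t*exp(-2*t) + 5*exp(-2*t)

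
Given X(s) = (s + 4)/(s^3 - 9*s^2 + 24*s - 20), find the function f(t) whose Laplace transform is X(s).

Factor the denominator: s^3 - 9*s^2 + 24*s - 20 = (s - 5)*(s - 2)^2.
Partial fraction decomposition gives [-1/(s - 2)] + [-2/(s - 2)^2] + [1/(s - 5)].
Invert each term: -1/(s - 2) ↔ -e^(2t); -2/(s - 2)^2 ↔ -2t·e^(2t); 1/(s - 5) ↔ e^(5t).

f(t) = -2*t*exp(2*t) + exp(5*t) - exp(2*t)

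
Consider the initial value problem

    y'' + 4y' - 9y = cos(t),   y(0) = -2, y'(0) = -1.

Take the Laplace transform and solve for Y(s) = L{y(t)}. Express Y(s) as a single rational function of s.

Y(s) = (-2*s^3 - 9*s^2 - s - 9)/(s^4 + 4*s^3 - 8*s^2 + 4*s - 9)

Laplace-transform each side.
The derivative rules (L{y''} = s^2 Y - s·y(0) - y'(0) and L{y'} = sY - y(0), with y(0) = -2, y'(0) = -1) turn the left side into (s^2 + 4*s - 9)Y - (-2*s - 9).
The right side is L{cos(t)} = s/(s^2 + 1).
So (s^2 + 4*s - 9)Y = s/(s^2 + 1) + (-2*s - 9).
Solve for Y(s) and write it as one ratio of polynomials.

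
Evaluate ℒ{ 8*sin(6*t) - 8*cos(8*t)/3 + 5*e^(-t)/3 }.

-8*s/(3*(s^2 + 64)) + 48/(s^2 + 36) + 5/(3*(s + 1))

By linearity of the Laplace transform, transform each term separately.
(8)·[L{sin(6t)} = 6/(s^2 + 36)]; (-8/3)·[L{cos(8t)} = s/(s^2 + 64)]; (5/3)·[L{e^(-t)} = 1/(s + 1)].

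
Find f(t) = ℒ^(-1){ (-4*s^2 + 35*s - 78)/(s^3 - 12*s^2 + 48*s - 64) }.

f(t) = -t^2*exp(4*t) + 3*t*exp(4*t) - 4*exp(4*t)

Factor the denominator: s^3 - 12*s^2 + 48*s - 64 = (s - 4)^3.
Partial fraction decomposition gives [-4/(s - 4)] + [3/(s - 4)^2] + [-2/(s - 4)^3].
Invert each term: -4/(s - 4) ↔ -4e^(4t); 3/(s - 4)^2 ↔ 3t·e^(4t); -2/(s - 4)^3 ↔ (-1)t^2·e^(4t).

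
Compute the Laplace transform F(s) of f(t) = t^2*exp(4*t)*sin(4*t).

L{sin(4t)} = 4/(s^2 + 16).
Multiplying by e^(4t) shifts s → s - 4, so L{exp(4*t)*sin(4*t)} = 4/((s - 4)^2 + 16).
Then apply L{t^2·g(t)} = (-1)^2 d^2/ds^2[G(s)] with G(s) = 4/((s - 4)^2 + 16):
differentiating 2 times and applying the sign gives 8*(3*s^2 - 24*s + 32)/(s^2 - 8*s + 32)^3.

F(s) = 8*(3*s^2 - 24*s + 32)/(s^2 - 8*s + 32)^3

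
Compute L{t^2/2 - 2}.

-2/s + s^(-3)

Apply the Laplace transform termwise.
(1/2)·[L{t^2} = 2!/s^3 = 2/s^3]; L{-2} = -2/s.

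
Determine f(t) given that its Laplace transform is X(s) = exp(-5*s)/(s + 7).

f(t) = Heaviside(t - 5)*(exp(-7*t + 35))

The factor e^(-5s) signals a time shift by c = 5 (second shifting theorem).
L{e^(-7t)} = 1/(s + 7), so L^-1{1/(s + 7)} = exp(-7*t).
Hence the inverse is u(t - 5) times that function evaluated at t - 5.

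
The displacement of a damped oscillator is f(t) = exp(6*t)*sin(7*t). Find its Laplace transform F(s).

L{sin(7t)} = 7/(s^2 + 49).
By the first shifting theorem, multiplying by e^(6t) replaces s with s - 6.

F(s) = 7/((s - 6)^2 + 49)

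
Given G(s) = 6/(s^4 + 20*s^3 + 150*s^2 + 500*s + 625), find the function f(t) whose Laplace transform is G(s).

f(t) = t^3*exp(-5*t)

Rewrite the denominator: s^4 + 20*s^3 + 150*s^2 + 500*s + 625 = (s + 5)^4.
The form in (s + 5) signals a first-shifting-theorem factor e^(-5t).
Since L{t^3} = 3!/s^4 = 6/s^4, the inverse is t^3*exp(-5*t).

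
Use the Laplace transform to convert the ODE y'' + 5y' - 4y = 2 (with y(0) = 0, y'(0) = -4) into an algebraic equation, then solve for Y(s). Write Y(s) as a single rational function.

Transform both sides with L{·}.
The derivative rules (L{y''} = s^2 Y - s·y(0) - y'(0) and L{y'} = sY - y(0), with y(0) = 0, y'(0) = -4) turn the left side into (s^2 + 5*s - 4)Y - (-4).
The right side is L{2} = 2/s.
So (s^2 + 5*s - 4)Y = 2/s + (-4).
Solve for Y(s) and write it as one ratio of polynomials.

Y(s) = (-4*s + 2)/(s^3 + 5*s^2 - 4*s)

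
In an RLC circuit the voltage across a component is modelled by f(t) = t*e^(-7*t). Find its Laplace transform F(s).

F(s) = (s + 7)^(-2)

L{e^(-7t)} = 1/(s + 7).
Then apply L{t·g(t)} = -d/ds[G(s)] with G(s) = 1/(s + 7):
differentiating 1 time and applying the sign gives (s + 7)^(-2).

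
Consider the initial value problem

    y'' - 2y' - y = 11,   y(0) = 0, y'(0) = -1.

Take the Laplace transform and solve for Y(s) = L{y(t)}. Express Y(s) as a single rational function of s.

Take the Laplace transform of both sides.
The derivative rules (L{y''} = s^2 Y - s·y(0) - y'(0) and L{y'} = sY - y(0), with y(0) = 0, y'(0) = -1) turn the left side into (s^2 - 2*s - 1)Y - (-1).
The right side is L{11} = 11/s.
So (s^2 - 2*s - 1)Y = 11/s + (-1).
Isolate Y and clear denominators.

Y(s) = (-s + 11)/(s^3 - 2*s^2 - s)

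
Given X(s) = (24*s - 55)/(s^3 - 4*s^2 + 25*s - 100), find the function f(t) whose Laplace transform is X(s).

Factor the denominator: s^3 - 4*s^2 + 25*s - 100 = (s - 4)*(s^2 + 25).
Partial fraction decomposition gives [1/(s - 4)] + [-s/(s^2 + 25)] + [20/(s^2 + 25)].
Invert each term: 1/(s - 4) ↔ e^(4t); -1·s/(s^2 + 25) ↔ -cos(5t); 4·5/(s^2 + 25) ↔ 4sin(5t).

f(t) = exp(4*t) + 4*sin(5*t) - cos(5*t)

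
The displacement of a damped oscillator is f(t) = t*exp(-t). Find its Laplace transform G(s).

L{e^(-t)} = 1/(s + 1).
Then apply L{t·g(t)} = -d/ds[H(s)] with H(s) = 1/(s + 1):
differentiating 1 time and applying the sign gives (s + 1)^(-2).

G(s) = (s + 1)^(-2)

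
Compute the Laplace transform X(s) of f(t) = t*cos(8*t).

L{cos(8t)} = s/(s^2 + 64).
Then apply L{t·g(t)} = -d/ds[G(s)] with G(s) = s/(s^2 + 64):
differentiating 1 time and applying the sign gives (s - 8)*(s + 8)/(s^2 + 64)^2.

X(s) = (s - 8)*(s + 8)/(s^2 + 64)^2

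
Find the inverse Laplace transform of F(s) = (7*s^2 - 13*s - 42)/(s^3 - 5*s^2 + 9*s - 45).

Factor the denominator: s^3 - 5*s^2 + 9*s - 45 = (s - 5)*(s^2 + 9).
Partial fraction decomposition gives [2/(s - 5)] + [5*s/(s^2 + 9)] + [12/(s^2 + 9)].
Invert each term: 2/(s - 5) ↔ 2e^(5t); 5·s/(s^2 + 9) ↔ 5cos(3t); 4·3/(s^2 + 9) ↔ 4sin(3t).

2*exp(5*t) + 4*sin(3*t) + 5*cos(3*t)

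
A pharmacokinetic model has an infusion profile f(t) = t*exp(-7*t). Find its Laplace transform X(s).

L{e^(-7t)} = 1/(s + 7).
Then apply L{t·g(t)} = -d/ds[G(s)] with G(s) = 1/(s + 7):
differentiating 1 time and applying the sign gives (s + 7)^(-2).

X(s) = (s + 7)^(-2)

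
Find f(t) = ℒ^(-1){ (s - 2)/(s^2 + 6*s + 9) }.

f(t) = -5*t*exp(-3*t) + exp(-3*t)

Factor the denominator: s^2 + 6*s + 9 = (s + 3)^2.
Partial fraction decomposition gives [1/(s + 3)] + [-5/(s + 3)^2].
Invert each term: 1/(s + 3) ↔ e^(-3t); -5/(s + 3)^2 ↔ -5t·e^(-3t).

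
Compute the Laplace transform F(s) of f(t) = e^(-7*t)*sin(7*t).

F(s) = 7/((s + 7)^2 + 49)

L{sin(7t)} = 7/(s^2 + 49).
By the first shifting theorem, multiplying by e^(-7t) replaces s with s + 7.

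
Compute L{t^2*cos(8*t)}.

L{cos(8t)} = s/(s^2 + 64).
Then apply L{t^2·g(t)} = (-1)^2 d^2/ds^2[H(s)] with H(s) = s/(s^2 + 64):
differentiating 2 times and applying the sign gives 2*s*(s^2 - 192)/(s^2 + 64)^3.

2*s*(s^2 - 192)/(s^2 + 64)^3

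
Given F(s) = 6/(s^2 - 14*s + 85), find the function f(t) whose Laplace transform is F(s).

f(t) = exp(7*t)*sin(6*t)

Rewrite the denominator: s^2 - 14*s + 85 = (s - 7)^2 + 36.
The form in (s - 7) signals a first-shifting-theorem factor e^(7t).
Since L{sin(6t)} = 6/(s^2 + 36), the inverse is e^(7*t)*sin(6*t).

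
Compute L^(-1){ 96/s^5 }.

4*t^4

Since L{t^4} = 4!/s^5 = 24/s^5, the inverse is t^4, scaled by 4.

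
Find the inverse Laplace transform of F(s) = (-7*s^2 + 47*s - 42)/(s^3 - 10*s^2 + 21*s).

Factor the denominator: s^3 - 10*s^2 + 21*s = s*(s - 7)*(s - 3).
Partial fraction decomposition gives [-2/(s - 7)] + [-3/(s - 3)] + [-2/s].
Invert each term: -2/(s - 7) ↔ -2e^(7t); -3/(s - 3) ↔ -3e^(3t); -2/(s - 0) ↔ -2e^(0t).

-2*exp(7*t) - 3*exp(3*t) - 2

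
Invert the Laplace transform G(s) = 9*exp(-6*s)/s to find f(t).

f(t) = Heaviside(t - 6)*(9)

The factor e^(-6s) signals a time shift by c = 6 (second shifting theorem).
L{9} = 9/s, so L^-1{9/s} = 9.
Hence the inverse is u(t - 6) times that function evaluated at t - 6.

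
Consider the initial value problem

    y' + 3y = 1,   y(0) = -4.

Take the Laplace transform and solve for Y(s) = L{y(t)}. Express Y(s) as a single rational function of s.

Apply the Laplace transform to the equation.
With L{y'} = sY - y(0) = sY - (-4): the LHS transforms to (s + 3)Y - (-4).
The right side is L{1} = 1/s.
So (s + 3)Y = 1/s + (-4).
Divide through and combine into a single rational function.

Y(s) = (-4*s + 1)/(s^2 + 3*s)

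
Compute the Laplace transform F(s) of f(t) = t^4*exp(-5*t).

L{t^4} = 4!/s^5 = 24/s^5.
By the first shifting theorem, multiplying by e^(-5t) replaces s with s + 5.

F(s) = 24/(s + 5)^5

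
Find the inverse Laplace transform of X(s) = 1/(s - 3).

Since L{e^(3t)} = 1/(s - 3), the inverse is e^(3*t).

exp(3*t)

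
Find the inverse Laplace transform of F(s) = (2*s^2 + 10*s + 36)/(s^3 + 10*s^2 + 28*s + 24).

6*t*exp(-2*t) - exp(-2*t) + 3*exp(-6*t)

Factor the denominator: s^3 + 10*s^2 + 28*s + 24 = (s + 2)^2*(s + 6).
Partial fraction decomposition gives [-1/(s + 2)] + [6/(s + 2)^2] + [3/(s + 6)].
Invert each term: -1/(s + 2) ↔ -e^(-2t); 6/(s + 2)^2 ↔ 6t·e^(-2t); 3/(s + 6) ↔ 3e^(-6t).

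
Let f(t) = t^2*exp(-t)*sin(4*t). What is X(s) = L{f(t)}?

L{sin(4t)} = 4/(s^2 + 16).
Multiplying by e^(-t) shifts s → s + 1, so L{exp(-t)*sin(4*t)} = 4/((s + 1)^2 + 16).
Then apply L{t^2·g(t)} = (-1)^2 d^2/ds^2[G(s)] with G(s) = 4/((s + 1)^2 + 16):
differentiating 2 times and applying the sign gives 8*(3*s^2 + 6*s - 13)/(s^2 + 2*s + 17)^3.

X(s) = 8*(3*s^2 + 6*s - 13)/(s^2 + 2*s + 17)^3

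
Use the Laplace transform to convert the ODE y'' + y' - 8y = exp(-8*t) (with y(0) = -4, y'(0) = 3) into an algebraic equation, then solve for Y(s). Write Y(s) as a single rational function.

Y(s) = (-4*s^2 - 33*s - 7)/(s^3 + 9*s^2 - 64)

Transform both sides with L{·}.
The derivative rules (L{y''} = s^2 Y - s·y(0) - y'(0) and L{y'} = sY - y(0), with y(0) = -4, y'(0) = 3) turn the left side into (s^2 + s - 8)Y - (-4*s - 1).
The right side is L{exp(-8*t)} = 1/(s + 8).
So (s^2 + s - 8)Y = 1/(s + 8) + (-4*s - 1).
Solve for Y(s) and write it as one ratio of polynomials.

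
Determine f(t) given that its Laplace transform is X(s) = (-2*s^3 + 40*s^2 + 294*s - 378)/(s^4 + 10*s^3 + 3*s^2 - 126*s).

Factor the denominator: s^4 + 10*s^3 + 3*s^2 - 126*s = s*(s - 3)*(s + 6)*(s + 7).
Partial fraction decomposition gives [-5/(s + 6)] + [3/(s - 3)] + [3/s] + [-3/(s + 7)].
Invert each term: -5/(s + 6) ↔ -5e^(-6t); 3/(s - 3) ↔ 3e^(3t); 3/(s - 0) ↔ 3e^(0t); -3/(s + 7) ↔ -3e^(-7t).

f(t) = 3*exp(3*t) + 3 - 5*exp(-6*t) - 3*exp(-7*t)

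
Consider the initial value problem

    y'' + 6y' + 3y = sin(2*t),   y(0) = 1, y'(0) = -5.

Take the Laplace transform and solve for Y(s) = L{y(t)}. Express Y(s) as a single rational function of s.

Transform both sides with L{·}.
Using L{y''} = s^2 Y - s·y(0) - y'(0) and L{y'} = sY - y(0), with y(0) = 1, y'(0) = -5, the left side becomes (s^2 + 6*s + 3)Y - (s + 1).
The right side is L{sin(2*t)} = 2/(s^2 + 4).
So (s^2 + 6*s + 3)Y = 2/(s^2 + 4) + (s + 1).
Divide through and combine into a single rational function.

Y(s) = (s^3 + s^2 + 4*s + 6)/(s^4 + 6*s^3 + 7*s^2 + 24*s + 12)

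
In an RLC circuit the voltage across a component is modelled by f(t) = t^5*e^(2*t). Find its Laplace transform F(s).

F(s) = 120/(s - 2)^6

L{t^5} = 5!/s^6 = 120/s^6.
By the first shifting theorem, multiplying by e^(2t) replaces s with s - 2.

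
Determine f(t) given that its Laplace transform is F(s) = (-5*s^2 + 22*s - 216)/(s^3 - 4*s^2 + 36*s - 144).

Factor the denominator: s^3 - 4*s^2 + 36*s - 144 = (s - 4)*(s^2 + 36).
Partial fraction decomposition gives [-4/(s - 4)] + [-s/(s^2 + 36)] + [18/(s^2 + 36)].
Invert each term: -4/(s - 4) ↔ -4e^(4t); -1·s/(s^2 + 36) ↔ -cos(6t); 3·6/(s^2 + 36) ↔ 3sin(6t).

f(t) = -4*exp(4*t) + 3*sin(6*t) - cos(6*t)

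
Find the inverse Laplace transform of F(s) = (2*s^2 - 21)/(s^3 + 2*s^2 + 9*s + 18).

Factor the denominator: s^3 + 2*s^2 + 9*s + 18 = (s + 2)*(s^2 + 9).
Partial fraction decomposition gives [-1/(s + 2)] + [3*s/(s^2 + 9)] + [-6/(s^2 + 9)].
Invert each term: -1/(s + 2) ↔ -e^(-2t); 3·s/(s^2 + 9) ↔ 3cos(3t); -2·3/(s^2 + 9) ↔ -2sin(3t).

-2*sin(3*t) + 3*cos(3*t) - exp(-2*t)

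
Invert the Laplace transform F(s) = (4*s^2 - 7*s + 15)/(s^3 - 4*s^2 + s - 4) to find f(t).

f(t) = 3*exp(4*t) - 3*sin(t) + cos(t)

Factor the denominator: s^3 - 4*s^2 + s - 4 = (s - 4)*(s^2 + 1).
Partial fraction decomposition gives [3/(s - 4)] + [s/(s^2 + 1)] + [-3/(s^2 + 1)].
Invert each term: 3/(s - 4) ↔ 3e^(4t); 1·s/(s^2 + 1) ↔ cos(t); -3·1/(s^2 + 1) ↔ -3sin(t).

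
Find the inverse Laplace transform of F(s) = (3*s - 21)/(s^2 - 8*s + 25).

-3*exp(4*t)*sin(3*t) + 3*exp(4*t)*cos(3*t)

Complete the square in the denominator: s^2 - 8*s + 25 = (s - 4)^2 + 3^2.
Split the numerator to match: 3*s - 21 = 3·(s - 4) - 3·3.
Invert each term: 3·(s - 4)/((s - 4)^2 + 9) ↔ 3e^(4t)cos(3t); -3·3/((s - 4)^2 + 9) ↔ -3e^(4t)sin(3t).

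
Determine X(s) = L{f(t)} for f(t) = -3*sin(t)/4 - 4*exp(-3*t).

Apply the Laplace transform termwise.
(-4)·[L{e^(-3t)} = 1/(s + 3)]; (-3/4)·[L{sin(t)} = 1/(s^2 + 1)].

X(s) = -3/(4*(s^2 + 1)) - 4/(s + 3)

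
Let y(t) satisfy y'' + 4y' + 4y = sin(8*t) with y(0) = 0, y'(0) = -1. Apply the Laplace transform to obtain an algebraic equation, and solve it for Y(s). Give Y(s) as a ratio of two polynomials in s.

Y(s) = (-s^2 - 56)/(s^4 + 4*s^3 + 68*s^2 + 256*s + 256)

Take the Laplace transform of both sides.
The derivative rules (L{y''} = s^2 Y - s·y(0) - y'(0) and L{y'} = sY - y(0), with y(0) = 0, y'(0) = -1) turn the left side into (s^2 + 4*s + 4)Y - (-1).
The right side is L{sin(8*t)} = 8/(s^2 + 64).
So (s^2 + 4*s + 4)Y = 8/(s^2 + 64) + (-1).
Divide through and combine into a single rational function.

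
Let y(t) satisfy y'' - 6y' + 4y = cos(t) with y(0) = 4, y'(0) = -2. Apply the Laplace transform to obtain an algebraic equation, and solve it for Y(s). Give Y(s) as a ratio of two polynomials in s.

Laplace-transform each side.
Using L{y''} = s^2 Y - s·y(0) - y'(0) and L{y'} = sY - y(0), with y(0) = 4, y'(0) = -2, the left side becomes (s^2 - 6*s + 4)Y - (4*s - 26).
The right side is L{cos(t)} = s/(s^2 + 1).
So (s^2 - 6*s + 4)Y = s/(s^2 + 1) + (4*s - 26).
Solve for Y(s) and write it as one ratio of polynomials.

Y(s) = (4*s^3 - 26*s^2 + 5*s - 26)/(s^4 - 6*s^3 + 5*s^2 - 6*s + 4)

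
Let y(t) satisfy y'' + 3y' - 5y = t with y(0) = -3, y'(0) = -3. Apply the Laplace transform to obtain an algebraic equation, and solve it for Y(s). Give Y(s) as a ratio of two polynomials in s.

Laplace-transform each side.
Using L{y''} = s^2 Y - s·y(0) - y'(0) and L{y'} = sY - y(0), with y(0) = -3, y'(0) = -3, the left side becomes (s^2 + 3*s - 5)Y - (-3*s - 12).
The right side is L{t} = s^(-2).
So (s^2 + 3*s - 5)Y = s^(-2) + (-3*s - 12).
Solve for Y(s) and write it as one ratio of polynomials.

Y(s) = (-3*s^3 - 12*s^2 + 1)/(s^4 + 3*s^3 - 5*s^2)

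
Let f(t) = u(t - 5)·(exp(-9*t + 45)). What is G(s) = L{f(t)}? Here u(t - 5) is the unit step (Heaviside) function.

By the second shifting theorem, L{u(t - c)·g(t - c)} = e^(-cs)·H(s) with c = 5 and H(s) = L{g(t)}.
L{e^(-9t)} = 1/(s + 9).

G(s) = exp(-5*s)/(s + 9)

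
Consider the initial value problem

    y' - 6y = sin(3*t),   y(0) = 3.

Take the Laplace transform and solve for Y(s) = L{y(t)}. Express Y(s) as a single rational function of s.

Y(s) = (3*s^2 + 30)/(s^3 - 6*s^2 + 9*s - 54)

Laplace-transform each side.
With L{y'} = sY - y(0) = sY - 3: the LHS transforms to (s - 6)Y - (3).
The right side is L{sin(3*t)} = 3/(s^2 + 9).
So (s - 6)Y = 3/(s^2 + 9) + (3).
Solve for Y(s) and write it as one ratio of polynomials.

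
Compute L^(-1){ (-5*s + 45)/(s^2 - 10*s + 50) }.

4*exp(5*t)*sin(5*t) - 5*exp(5*t)*cos(5*t)

Complete the square in the denominator: s^2 - 10*s + 50 = (s - 5)^2 + 5^2.
Split the numerator to match: -5*s + 45 = -5·(s - 5) + 4·5.
Invert each term: -5·(s - 5)/((s - 5)^2 + 25) ↔ -5e^(5t)cos(5t); 4·5/((s - 5)^2 + 25) ↔ 4e^(5t)sin(5t).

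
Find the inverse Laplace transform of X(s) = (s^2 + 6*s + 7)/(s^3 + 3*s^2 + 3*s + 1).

t^2*exp(-t) + 4*t*exp(-t) + exp(-t)

Factor the denominator: s^3 + 3*s^2 + 3*s + 1 = (s + 1)^3.
Partial fraction decomposition gives [1/(s + 1)] + [4/(s + 1)^2] + [2/(s + 1)^3].
Invert each term: 1/(s + 1) ↔ e^(-t); 4/(s + 1)^2 ↔ 4t·e^(-t); 2/(s + 1)^3 ↔ (1)t^2·e^(-t).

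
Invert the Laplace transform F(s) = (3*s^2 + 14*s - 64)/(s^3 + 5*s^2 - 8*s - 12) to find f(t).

Factor the denominator: s^3 + 5*s^2 - 8*s - 12 = (s - 2)*(s + 1)*(s + 6).
Partial fraction decomposition gives [5/(s + 1)] + [-1/(s - 2)] + [-1/(s + 6)].
Invert each term: 5/(s + 1) ↔ 5e^(-t); -1/(s - 2) ↔ -e^(2t); -1/(s + 6) ↔ -e^(-6t).

f(t) = -exp(2*t) + 5*exp(-t) - exp(-6*t)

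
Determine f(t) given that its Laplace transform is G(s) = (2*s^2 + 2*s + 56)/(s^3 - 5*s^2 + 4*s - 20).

f(t) = 4*exp(5*t) - 4*sin(2*t) - 2*cos(2*t)

Factor the denominator: s^3 - 5*s^2 + 4*s - 20 = (s - 5)*(s^2 + 4).
Partial fraction decomposition gives [4/(s - 5)] + [-2*s/(s^2 + 4)] + [-8/(s^2 + 4)].
Invert each term: 4/(s - 5) ↔ 4e^(5t); -2·s/(s^2 + 4) ↔ -2cos(2t); -4·2/(s^2 + 4) ↔ -4sin(2t).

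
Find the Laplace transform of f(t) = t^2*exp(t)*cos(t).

2*(s - 1)*(s^2 - 2*s - 2)/(s^2 - 2*s + 2)^3

L{cos(t)} = s/(s^2 + 1).
Multiplying by e^(t) shifts s → s - 1, so L{exp(t)*cos(t)} = (s - 1)/((s - 1)^2 + 1).
Then apply L{t^2·g(t)} = (-1)^2 d^2/ds^2[G(s)] with G(s) = (s - 1)/((s - 1)^2 + 1):
differentiating 2 times and applying the sign gives 2*(s - 1)*(s^2 - 2*s - 2)/(s^2 - 2*s + 2)^3.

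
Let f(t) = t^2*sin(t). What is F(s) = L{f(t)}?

F(s) = 2*(3*s^2 - 1)/(s^2 + 1)^3

L{sin(t)} = 1/(s^2 + 1).
Then apply L{t^2·g(t)} = (-1)^2 d^2/ds^2[G(s)] with G(s) = 1/(s^2 + 1):
differentiating 2 times and applying the sign gives 2*(3*s^2 - 1)/(s^2 + 1)^3.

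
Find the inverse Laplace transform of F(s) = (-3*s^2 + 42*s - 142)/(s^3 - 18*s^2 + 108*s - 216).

t^2*exp(6*t) + 6*t*exp(6*t) - 3*exp(6*t)

Factor the denominator: s^3 - 18*s^2 + 108*s - 216 = (s - 6)^3.
Partial fraction decomposition gives [-3/(s - 6)] + [6/(s - 6)^2] + [2/(s - 6)^3].
Invert each term: -3/(s - 6) ↔ -3e^(6t); 6/(s - 6)^2 ↔ 6t·e^(6t); 2/(s - 6)^3 ↔ (1)t^2·e^(6t).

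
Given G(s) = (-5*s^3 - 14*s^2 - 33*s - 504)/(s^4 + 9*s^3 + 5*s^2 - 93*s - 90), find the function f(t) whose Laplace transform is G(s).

f(t) = -3*exp(3*t) + 6*exp(-t) - 2*exp(-5*t) - 6*exp(-6*t)

Factor the denominator: s^4 + 9*s^3 + 5*s^2 - 93*s - 90 = (s - 3)*(s + 1)*(s + 5)*(s + 6).
Partial fraction decomposition gives [6/(s + 1)] + [-3/(s - 3)] + [-2/(s + 5)] + [-6/(s + 6)].
Invert each term: 6/(s + 1) ↔ 6e^(-t); -3/(s - 3) ↔ -3e^(3t); -2/(s + 5) ↔ -2e^(-5t); -6/(s + 6) ↔ -6e^(-6t).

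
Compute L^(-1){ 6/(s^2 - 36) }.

sinh(6*t)

Since L{sinh(6t)} = 6/(s^2 - 36), the inverse is sinh(6*t).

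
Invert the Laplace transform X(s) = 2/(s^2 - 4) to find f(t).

f(t) = sinh(2*t)

Since L{sinh(2t)} = 2/(s^2 - 4), the inverse is sinh(2*t).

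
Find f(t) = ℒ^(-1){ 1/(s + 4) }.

Since L{e^(-4t)} = 1/(s + 4), the inverse is e^(-4*t).

f(t) = exp(-4*t)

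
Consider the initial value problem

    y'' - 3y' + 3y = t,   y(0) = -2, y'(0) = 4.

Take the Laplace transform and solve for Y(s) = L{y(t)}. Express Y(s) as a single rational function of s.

Take the Laplace transform of both sides.
The derivative rules (L{y''} = s^2 Y - s·y(0) - y'(0) and L{y'} = sY - y(0), with y(0) = -2, y'(0) = 4) turn the left side into (s^2 - 3*s + 3)Y - (-2*s + 10).
The right side is L{t} = s^(-2).
So (s^2 - 3*s + 3)Y = s^(-2) + (-2*s + 10).
Solve for Y(s) and write it as one ratio of polynomials.

Y(s) = (-2*s^3 + 10*s^2 + 1)/(s^4 - 3*s^3 + 3*s^2)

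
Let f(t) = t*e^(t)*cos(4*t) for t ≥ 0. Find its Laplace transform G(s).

G(s) = (s - 5)*(s + 3)/(s^2 - 2*s + 17)^2

L{cos(4t)} = s/(s^2 + 16).
Multiplying by e^(t) shifts s → s - 1, so L{e^(t)*cos(4*t)} = (s - 1)/((s - 1)^2 + 16).
Then apply L{t·g(t)} = -d/ds[H(s)] with H(s) = (s - 1)/((s - 1)^2 + 16):
differentiating 1 time and applying the sign gives (s - 5)*(s + 3)/(s^2 - 2*s + 17)^2.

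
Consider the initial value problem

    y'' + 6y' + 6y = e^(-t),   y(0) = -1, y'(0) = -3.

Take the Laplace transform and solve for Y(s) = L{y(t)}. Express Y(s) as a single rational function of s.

Y(s) = (-s^2 - 10*s - 8)/(s^3 + 7*s^2 + 12*s + 6)

Laplace-transform each side.
The derivative rules (L{y''} = s^2 Y - s·y(0) - y'(0) and L{y'} = sY - y(0), with y(0) = -1, y'(0) = -3) turn the left side into (s^2 + 6*s + 6)Y - (-s - 9).
The right side is L{e^(-t)} = 1/(s + 1).
So (s^2 + 6*s + 6)Y = 1/(s + 1) + (-s - 9).
Solve for Y(s) and write it as one ratio of polynomials.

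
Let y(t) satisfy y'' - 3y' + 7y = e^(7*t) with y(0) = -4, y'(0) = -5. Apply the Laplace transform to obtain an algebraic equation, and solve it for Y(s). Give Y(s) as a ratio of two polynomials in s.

Apply the Laplace transform to the equation.
Using L{y''} = s^2 Y - s·y(0) - y'(0) and L{y'} = sY - y(0), with y(0) = -4, y'(0) = -5, the left side becomes (s^2 - 3*s + 7)Y - (-4*s + 7).
The right side is L{e^(7*t)} = 1/(s - 7).
So (s^2 - 3*s + 7)Y = 1/(s - 7) + (-4*s + 7).
Solve for Y(s) and write it as one ratio of polynomials.

Y(s) = (-4*s^2 + 35*s - 48)/(s^3 - 10*s^2 + 28*s - 49)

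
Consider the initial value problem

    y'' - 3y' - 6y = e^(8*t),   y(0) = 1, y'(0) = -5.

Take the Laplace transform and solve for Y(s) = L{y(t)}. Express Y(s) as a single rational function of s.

Apply the Laplace transform to the equation.
The derivative rules (L{y''} = s^2 Y - s·y(0) - y'(0) and L{y'} = sY - y(0), with y(0) = 1, y'(0) = -5) turn the left side into (s^2 - 3*s - 6)Y - (s - 8).
The right side is L{e^(8*t)} = 1/(s - 8).
So (s^2 - 3*s - 6)Y = 1/(s - 8) + (s - 8).
Divide through and combine into a single rational function.

Y(s) = (s^2 - 16*s + 65)/(s^3 - 11*s^2 + 18*s + 48)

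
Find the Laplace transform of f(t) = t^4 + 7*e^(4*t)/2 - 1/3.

7/(2*(s - 4)) - 1/(3*s) + 24/s^5

By linearity of the Laplace transform, transform each term separately.
L{t^4} = 4!/s^5 = 24/s^5; (7/2)·[L{e^(4t)} = 1/(s - 4)]; L{-1/3} = (-1/3)/s.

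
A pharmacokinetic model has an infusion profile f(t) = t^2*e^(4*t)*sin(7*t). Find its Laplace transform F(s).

F(s) = 14*(3*s^2 - 24*s - 1)/(s^2 - 8*s + 65)^3

L{sin(7t)} = 7/(s^2 + 49).
Multiplying by e^(4t) shifts s → s - 4, so L{e^(4*t)*sin(7*t)} = 7/((s - 4)^2 + 49).
Then apply L{t^2·g(t)} = (-1)^2 d^2/ds^2[G(s)] with G(s) = 7/((s - 4)^2 + 49):
differentiating 2 times and applying the sign gives 14*(3*s^2 - 24*s - 1)/(s^2 - 8*s + 65)^3.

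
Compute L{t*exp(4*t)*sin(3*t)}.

6*(s - 4)/(s^2 - 8*s + 25)^2

L{sin(3t)} = 3/(s^2 + 9).
Multiplying by e^(4t) shifts s → s - 4, so L{exp(4*t)*sin(3*t)} = 3/((s - 4)^2 + 9).
Then apply L{t·g(t)} = -d/ds[H(s)] with H(s) = 3/((s - 4)^2 + 9):
differentiating 1 time and applying the sign gives 6*(s - 4)/(s^2 - 8*s + 25)^2.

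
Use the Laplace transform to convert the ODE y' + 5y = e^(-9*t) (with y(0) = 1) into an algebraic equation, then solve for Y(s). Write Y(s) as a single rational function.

Y(s) = (s + 10)/(s^2 + 14*s + 45)

Laplace-transform each side.
Using L{y'} = sY - y(0) = sY - 1, the left side becomes (s + 5)Y - (1).
The right side is L{e^(-9*t)} = 1/(s + 9).
So (s + 5)Y = 1/(s + 9) + (1).
Divide through and combine into a single rational function.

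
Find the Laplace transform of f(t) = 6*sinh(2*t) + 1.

12/(s^2 - 4) + 1/s

The transform is linear, so treat each term independently.
(6)·[L{sinh(2t)} = 2/(s^2 - 4)]; L{1} = 1/s.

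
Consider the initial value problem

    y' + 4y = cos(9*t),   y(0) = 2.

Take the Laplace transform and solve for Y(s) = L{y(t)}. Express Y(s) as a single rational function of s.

Y(s) = (2*s^2 + s + 162)/(s^3 + 4*s^2 + 81*s + 324)

Transform both sides with L{·}.
Using L{y'} = sY - y(0) = sY - 2, the left side becomes (s + 4)Y - (2).
The right side is L{cos(9*t)} = s/(s^2 + 81).
So (s + 4)Y = s/(s^2 + 81) + (2).
Isolate Y and clear denominators.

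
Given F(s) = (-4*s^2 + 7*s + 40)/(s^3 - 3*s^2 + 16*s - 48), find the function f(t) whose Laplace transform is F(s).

Factor the denominator: s^3 - 3*s^2 + 16*s - 48 = (s - 3)*(s^2 + 16).
Partial fraction decomposition gives [1/(s - 3)] + [-5*s/(s^2 + 16)] + [-8/(s^2 + 16)].
Invert each term: 1/(s - 3) ↔ e^(3t); -5·s/(s^2 + 16) ↔ -5cos(4t); -2·4/(s^2 + 16) ↔ -2sin(4t).

f(t) = exp(3*t) - 2*sin(4*t) - 5*cos(4*t)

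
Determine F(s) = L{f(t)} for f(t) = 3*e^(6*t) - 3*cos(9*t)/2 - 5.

F(s) = -3*s/(2*(s^2 + 81)) + 3/(s - 6) - 5/s

By linearity of the Laplace transform, transform each term separately.
(-3/2)·[L{cos(9t)} = s/(s^2 + 81)]; (3)·[L{e^(6t)} = 1/(s - 6)]; L{-5} = -5/s.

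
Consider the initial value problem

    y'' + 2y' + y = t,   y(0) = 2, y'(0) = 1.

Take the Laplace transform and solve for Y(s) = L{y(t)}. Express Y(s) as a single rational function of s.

Y(s) = (2*s^3 + 5*s^2 + 1)/(s^4 + 2*s^3 + s^2)

Apply the Laplace transform to the equation.
Using L{y''} = s^2 Y - s·y(0) - y'(0) and L{y'} = sY - y(0), with y(0) = 2, y'(0) = 1, the left side becomes (s^2 + 2*s + 1)Y - (2*s + 5).
The right side is L{t} = s^(-2).
So (s^2 + 2*s + 1)Y = s^(-2) + (2*s + 5).
Isolate Y and clear denominators.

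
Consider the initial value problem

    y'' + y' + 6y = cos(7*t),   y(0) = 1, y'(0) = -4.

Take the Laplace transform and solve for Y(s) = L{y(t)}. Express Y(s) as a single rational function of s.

Y(s) = (s^3 - 3*s^2 + 50*s - 147)/(s^4 + s^3 + 55*s^2 + 49*s + 294)

Laplace-transform each side.
With L{y''} = s^2 Y - s·y(0) - y'(0) and L{y'} = sY - y(0), with y(0) = 1, y'(0) = -4: the LHS transforms to (s^2 + s + 6)Y - (s - 3).
The right side is L{cos(7*t)} = s/(s^2 + 49).
So (s^2 + s + 6)Y = s/(s^2 + 49) + (s - 3).
Solve for Y(s) and write it as one ratio of polynomials.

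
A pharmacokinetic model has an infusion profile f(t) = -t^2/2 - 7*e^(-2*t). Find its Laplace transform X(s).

The transform is linear, so treat each term independently.
(-7)·[L{e^(-2t)} = 1/(s + 2)]; (-1/2)·[L{t^2} = 2!/s^3 = 2/s^3].

X(s) = -7/(s + 2) - 1/s^3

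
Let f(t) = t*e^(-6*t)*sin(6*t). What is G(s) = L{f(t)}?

L{sin(6t)} = 6/(s^2 + 36).
Multiplying by e^(-6t) shifts s → s + 6, so L{e^(-6*t)*sin(6*t)} = 6/((s + 6)^2 + 36).
Then apply L{t·g(t)} = -d/ds[H(s)] with H(s) = 6/((s + 6)^2 + 36):
differentiating 1 time and applying the sign gives 12*(s + 6)/(s^2 + 12*s + 72)^2.

G(s) = 12*(s + 6)/(s^2 + 12*s + 72)^2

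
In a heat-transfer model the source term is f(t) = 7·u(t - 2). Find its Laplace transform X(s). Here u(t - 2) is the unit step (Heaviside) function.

X(s) = 7*exp(-2*s)/s

By the second shifting theorem, L{u(t - c)·g(t - c)} = e^(-cs)·G(s) with c = 2 and G(s) = L{g(t)}.
L{7} = 7/s.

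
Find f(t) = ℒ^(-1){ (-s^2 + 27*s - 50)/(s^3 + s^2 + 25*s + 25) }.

f(t) = 5*sin(5*t) + 2*cos(5*t) - 3*exp(-t)

Factor the denominator: s^3 + s^2 + 25*s + 25 = (s + 1)*(s^2 + 25).
Partial fraction decomposition gives [-3/(s + 1)] + [2*s/(s^2 + 25)] + [25/(s^2 + 25)].
Invert each term: -3/(s + 1) ↔ -3e^(-t); 2·s/(s^2 + 25) ↔ 2cos(5t); 5·5/(s^2 + 25) ↔ 5sin(5t).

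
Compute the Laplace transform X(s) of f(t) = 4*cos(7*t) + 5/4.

Apply the Laplace transform termwise.
L{5/4} = (5/4)/s; (4)·[L{cos(7t)} = s/(s^2 + 49)].

X(s) = 4*s/(s^2 + 49) + 5/(4*s)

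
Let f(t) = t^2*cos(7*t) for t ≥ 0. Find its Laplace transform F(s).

F(s) = 2*s*(s^2 - 147)/(s^2 + 49)^3

L{cos(7t)} = s/(s^2 + 49).
Then apply L{t^2·g(t)} = (-1)^2 d^2/ds^2[G(s)] with G(s) = s/(s^2 + 49):
differentiating 2 times and applying the sign gives 2*s*(s^2 - 147)/(s^2 + 49)^3.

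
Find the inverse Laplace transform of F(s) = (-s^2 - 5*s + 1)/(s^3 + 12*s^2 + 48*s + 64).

Factor the denominator: s^3 + 12*s^2 + 48*s + 64 = (s + 4)^3.
Partial fraction decomposition gives [-1/(s + 4)] + [3/(s + 4)^2] + [5/(s + 4)^3].
Invert each term: -1/(s + 4) ↔ -e^(-4t); 3/(s + 4)^2 ↔ 3t·e^(-4t); 5/(s + 4)^3 ↔ (5/2)t^2·e^(-4t).

5*t^2*exp(-4*t)/2 + 3*t*exp(-4*t) - exp(-4*t)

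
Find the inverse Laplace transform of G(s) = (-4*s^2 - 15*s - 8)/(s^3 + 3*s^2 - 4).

Factor the denominator: s^3 + 3*s^2 - 4 = (s - 1)*(s + 2)^2.
Partial fraction decomposition gives [-1/(s + 2)] + [-2/(s + 2)^2] + [-3/(s - 1)].
Invert each term: -1/(s + 2) ↔ -e^(-2t); -2/(s + 2)^2 ↔ -2t·e^(-2t); -3/(s - 1) ↔ -3e^(t).

-2*t*exp(-2*t) - 3*exp(t) - exp(-2*t)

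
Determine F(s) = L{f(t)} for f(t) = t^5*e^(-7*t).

L{t^5} = 5!/s^6 = 120/s^6.
By the first shifting theorem, multiplying by e^(-7t) replaces s with s + 7.

F(s) = 120/(s + 7)^6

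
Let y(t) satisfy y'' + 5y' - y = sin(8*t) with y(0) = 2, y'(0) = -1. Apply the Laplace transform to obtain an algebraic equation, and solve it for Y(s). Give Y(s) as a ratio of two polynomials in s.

Y(s) = (2*s^3 + 9*s^2 + 128*s + 584)/(s^4 + 5*s^3 + 63*s^2 + 320*s - 64)

Take the Laplace transform of both sides.
Using L{y''} = s^2 Y - s·y(0) - y'(0) and L{y'} = sY - y(0), with y(0) = 2, y'(0) = -1, the left side becomes (s^2 + 5*s - 1)Y - (2*s + 9).
The right side is L{sin(8*t)} = 8/(s^2 + 64).
So (s^2 + 5*s - 1)Y = 8/(s^2 + 64) + (2*s + 9).
Isolate Y and clear denominators.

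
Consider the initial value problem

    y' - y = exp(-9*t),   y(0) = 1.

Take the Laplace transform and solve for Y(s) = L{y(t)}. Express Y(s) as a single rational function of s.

Y(s) = (s + 10)/(s^2 + 8*s - 9)

Apply the Laplace transform to the equation.
The derivative rules (L{y'} = sY - y(0) = sY - 1) turn the left side into (s - 1)Y - (1).
The right side is L{exp(-9*t)} = 1/(s + 9).
So (s - 1)Y = 1/(s + 9) + (1).
Isolate Y and clear denominators.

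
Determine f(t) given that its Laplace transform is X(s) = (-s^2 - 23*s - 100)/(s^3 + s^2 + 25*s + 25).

Factor the denominator: s^3 + s^2 + 25*s + 25 = (s + 1)*(s^2 + 25).
Partial fraction decomposition gives [-3/(s + 1)] + [2*s/(s^2 + 25)] + [-25/(s^2 + 25)].
Invert each term: -3/(s + 1) ↔ -3e^(-t); 2·s/(s^2 + 25) ↔ 2cos(5t); -5·5/(s^2 + 25) ↔ -5sin(5t).

f(t) = -5*sin(5*t) + 2*cos(5*t) - 3*exp(-t)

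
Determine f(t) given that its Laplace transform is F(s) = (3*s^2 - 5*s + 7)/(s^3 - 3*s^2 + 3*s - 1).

Factor the denominator: s^3 - 3*s^2 + 3*s - 1 = (s - 1)^3.
Partial fraction decomposition gives [3/(s - 1)] + [(s - 1)^(-2)] + [5/(s - 1)^3].
Invert each term: 3/(s - 1) ↔ 3e^(t); 1/(s - 1)^2 ↔ t·e^(t); 5/(s - 1)^3 ↔ (5/2)t^2·e^(t).

f(t) = 5*t^2*exp(t)/2 + t*exp(t) + 3*exp(t)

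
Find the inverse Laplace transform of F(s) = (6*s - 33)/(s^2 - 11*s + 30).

3*exp(6*t) + 3*exp(5*t)

Factor the denominator: s^2 - 11*s + 30 = (s - 6)*(s - 5).
Partial fraction decomposition gives [3/(s - 6)] + [3/(s - 5)].
Invert each term: 3/(s - 6) ↔ 3e^(6t); 3/(s - 5) ↔ 3e^(5t).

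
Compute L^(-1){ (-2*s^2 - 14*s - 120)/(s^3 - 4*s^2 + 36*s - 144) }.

-4*exp(4*t) - sin(6*t) + 2*cos(6*t)

Factor the denominator: s^3 - 4*s^2 + 36*s - 144 = (s - 4)*(s^2 + 36).
Partial fraction decomposition gives [-4/(s - 4)] + [2*s/(s^2 + 36)] + [-6/(s^2 + 36)].
Invert each term: -4/(s - 4) ↔ -4e^(4t); 2·s/(s^2 + 36) ↔ 2cos(6t); -1·6/(s^2 + 36) ↔ -sin(6t).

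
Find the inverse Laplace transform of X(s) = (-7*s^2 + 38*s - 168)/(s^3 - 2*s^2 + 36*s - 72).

Factor the denominator: s^3 - 2*s^2 + 36*s - 72 = (s - 2)*(s^2 + 36).
Partial fraction decomposition gives [-3/(s - 2)] + [-4*s/(s^2 + 36)] + [30/(s^2 + 36)].
Invert each term: -3/(s - 2) ↔ -3e^(2t); -4·s/(s^2 + 36) ↔ -4cos(6t); 5·6/(s^2 + 36) ↔ 5sin(6t).

-3*exp(2*t) + 5*sin(6*t) - 4*cos(6*t)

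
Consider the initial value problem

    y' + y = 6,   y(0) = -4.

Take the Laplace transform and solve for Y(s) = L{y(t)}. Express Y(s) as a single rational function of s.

Y(s) = (-4*s + 6)/(s^2 + s)

Transform both sides with L{·}.
With L{y'} = sY - y(0) = sY - (-4): the LHS transforms to (s + 1)Y - (-4).
The right side is L{6} = 6/s.
So (s + 1)Y = 6/s + (-4).
Divide through and combine into a single rational function.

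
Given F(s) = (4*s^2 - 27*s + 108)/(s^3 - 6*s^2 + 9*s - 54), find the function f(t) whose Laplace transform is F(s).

f(t) = 2*exp(6*t) - 5*sin(3*t) + 2*cos(3*t)

Factor the denominator: s^3 - 6*s^2 + 9*s - 54 = (s - 6)*(s^2 + 9).
Partial fraction decomposition gives [2/(s - 6)] + [2*s/(s^2 + 9)] + [-15/(s^2 + 9)].
Invert each term: 2/(s - 6) ↔ 2e^(6t); 2·s/(s^2 + 9) ↔ 2cos(3t); -5·3/(s^2 + 9) ↔ -5sin(3t).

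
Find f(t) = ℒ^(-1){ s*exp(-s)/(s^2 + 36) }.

The factor e^(-s) signals a time shift by c = 1 (second shifting theorem).
L{cos(6t)} = s/(s^2 + 36), so L^-1{s/(s^2 + 36)} = cos(6*t).
Hence the inverse is u(t - 1) times that function evaluated at t - 1.

f(t) = Heaviside(t - 1)*(cos(6*t - 6))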